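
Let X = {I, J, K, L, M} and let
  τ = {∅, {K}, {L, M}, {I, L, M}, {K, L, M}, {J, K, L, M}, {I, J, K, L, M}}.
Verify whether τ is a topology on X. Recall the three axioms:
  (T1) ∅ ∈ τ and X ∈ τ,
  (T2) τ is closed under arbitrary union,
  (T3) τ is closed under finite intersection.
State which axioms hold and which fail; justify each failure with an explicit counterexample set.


τ is NOT a topology on X.

Axiom (T1): ∅ ∈ τ? Yes; X ∈ τ? Yes.
Axiom (T2/T3): check pairwise unions and intersections of members of τ.
Counterexample for (T2): {K} ∪ {I, L, M} = {I, K, L, M} ∉ τ. Therefore τ is NOT a topology.


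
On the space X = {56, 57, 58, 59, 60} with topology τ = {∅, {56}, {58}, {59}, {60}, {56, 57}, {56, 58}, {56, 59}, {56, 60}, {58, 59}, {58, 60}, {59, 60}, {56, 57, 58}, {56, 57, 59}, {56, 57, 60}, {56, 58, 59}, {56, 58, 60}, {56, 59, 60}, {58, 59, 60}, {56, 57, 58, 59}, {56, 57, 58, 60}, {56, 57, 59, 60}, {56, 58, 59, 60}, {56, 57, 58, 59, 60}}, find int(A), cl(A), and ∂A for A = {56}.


int(A) = {56}, cl(A) = {56, 57}, ∂A = {57}.

Closed sets in (X, τ) are complements of opens:
  closed(X, τ) = {∅, {57}, {58}, {59}, {60}, {56, 57}, {57, 58}, {57, 59}, {57, 60}, {58, 59}, {58, 60}, {59, 60}, {56, 57, 58}, {56, 57, 59}, {56, 57, 60}, {57, 58, 59}, {57, 58, 60}, {57, 59, 60}, {58, 59, 60}, {56, 57, 58, 59}, {56, 57, 58, 60}, {56, 57, 59, 60}, {57, 58, 59, 60}, {56, 57, 58, 59, 60}}.
int(A) = ⋃ {U ∈ τ : U ⊆ A}. Opens contained in A: ∅, {56}.
Taking the union of these: int(A) = {56}.
cl(A) = ⋂ {C closed : A ⊆ C}. Closed sets containing A: {56, 57}, {56, 57, 58}, {56, 57, 59}, {56, 57, 60}, {56, 57, 58, 59}, {56, 57, 58, 60}, {56, 57, 59, 60}, {56, 57, 58, 59, 60}.
Intersecting these: cl(A) = {56, 57}.
∂A = cl(A) ∖ int(A) = {56, 57} ∖ {56} = {57}.


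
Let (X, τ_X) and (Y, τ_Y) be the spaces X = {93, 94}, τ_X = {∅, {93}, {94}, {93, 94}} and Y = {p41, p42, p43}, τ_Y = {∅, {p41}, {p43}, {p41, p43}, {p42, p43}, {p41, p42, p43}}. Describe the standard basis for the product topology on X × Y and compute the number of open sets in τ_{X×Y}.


Basis B = {∅ × ∅, {93} × {p41}, {93} × {p43}, {94} × {p41}, {94} × {p43}, {93} × {p41, p43}, {93, 94} × {p41}, {93} × {p42, p43}, {93, 94} × {p43}, {94} × {p41, p43}, {94} × {p42, p43}, {93} × {p41, p42, p43}, {94} × {p41, p42, p43}, {93, 94} × {p41, p43}, {93, 94} × {p42, p43}, {93, 94} × {p41, p42, p43}}; |τ_{X×Y}| = 36.

Enumerate products U × V with U ∈ τ_X, V ∈ τ_Y (deduplicated):
  ∅ × ∅ = {} (∅)
  {93} × {p41} = {(93,p41)}
  {93} × {p43} = {(93,p43)}
  {94} × {p41} = {(94,p41)}
  {94} × {p43} = {(94,p43)}
  {93} × {p41, p43} = {(93,p41), (93,p43)}
  {93, 94} × {p41} = {(93,p41), (94,p41)}
  {93} × {p42, p43} = {(93,p42), (93,p43)}
  {93, 94} × {p43} = {(93,p43), (94,p43)}
  {94} × {p41, p43} = {(94,p41), (94,p43)}
  {94} × {p42, p43} = {(94,p42), (94,p43)}
  {93} × {p41, p42, p43} = {(93,p41), (93,p42), (93,p43)}
  {94} × {p41, p42, p43} = {(94,p41), (94,p42), (94,p43)}
  {93, 94} × {p41, p43} = {(93,p41), (93,p43), (94,p41), (94,p43)}
  {93, 94} × {p42, p43} = {(93,p42), (93,p43), (94,p42), (94,p43)}
  {93, 94} × {p41, p42, p43} = {(93,p41), (93,p42), (93,p43), (94,p41), (94,p42), (94,p43)}
These 16 distinct sets form the basis B.
Close under arbitrary unions to get τ_{X×Y}; counting gives |τ_{X×Y}| = 36.


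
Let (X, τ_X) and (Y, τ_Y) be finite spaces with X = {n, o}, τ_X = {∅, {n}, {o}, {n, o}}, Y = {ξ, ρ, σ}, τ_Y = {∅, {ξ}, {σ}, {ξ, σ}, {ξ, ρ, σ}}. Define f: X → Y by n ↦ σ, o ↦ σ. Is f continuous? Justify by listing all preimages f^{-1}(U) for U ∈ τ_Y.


f IS continuous.

Compute f^{-1}(U) for each U ∈ τ_Y:
  U = ∅: f^{-1}(U) = ∅ ∈ τ_X ✓.
  U = {ξ}: f^{-1}(U) = ∅ ∈ τ_X ✓.
  U = {σ}: f^{-1}(U) = {n, o} ∈ τ_X ✓.
  U = {ξ, σ}: f^{-1}(U) = {n, o} ∈ τ_X ✓.
  U = {ξ, ρ, σ}: f^{-1}(U) = {n, o} ∈ τ_X ✓.
Every preimage lies in τ_X, so f IS continuous.


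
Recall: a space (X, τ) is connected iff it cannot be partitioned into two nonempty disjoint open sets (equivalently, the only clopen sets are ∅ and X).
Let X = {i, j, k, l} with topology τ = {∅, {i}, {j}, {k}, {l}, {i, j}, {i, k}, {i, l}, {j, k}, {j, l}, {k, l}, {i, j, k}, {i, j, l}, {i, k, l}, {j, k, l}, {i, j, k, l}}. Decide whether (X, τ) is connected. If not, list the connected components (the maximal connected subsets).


(X, τ) is disconnected; components = [{i}, {j}, {k}, {l}].

Find clopen sets (U ∈ τ with X ∖ U ∈ τ):
  U = ∅, X ∖ U = {i, j, k, l} — both open, so U is clopen.
  U = {i}, X ∖ U = {j, k, l} — both open, so U is clopen.
  U = {j}, X ∖ U = {i, k, l} — both open, so U is clopen.
  U = {k}, X ∖ U = {i, j, l} — both open, so U is clopen.
  U = {l}, X ∖ U = {i, j, k} — both open, so U is clopen.
  U = {i, j}, X ∖ U = {k, l} — both open, so U is clopen.
  U = {i, k}, X ∖ U = {j, l} — both open, so U is clopen.
  U = {i, l}, X ∖ U = {j, k} — both open, so U is clopen.
  U = {j, k}, X ∖ U = {i, l} — both open, so U is clopen.
  U = {j, l}, X ∖ U = {i, k} — both open, so U is clopen.
  U = {k, l}, X ∖ U = {i, j} — both open, so U is clopen.
  U = {i, j, k}, X ∖ U = {l} — both open, so U is clopen.
  U = {i, j, l}, X ∖ U = {k} — both open, so U is clopen.
  U = {i, k, l}, X ∖ U = {j} — both open, so U is clopen.
  U = {j, k, l}, X ∖ U = {i} — both open, so U is clopen.
  U = {i, j, k, l}, X ∖ U = ∅ — both open, so U is clopen.
Nontrivial clopen(s) exist: e.g. {i, j}. So (X, τ) is disconnected.
Compute connected components by grouping points that agree on all clopens:
  component: {i}
  component: {j}
  component: {k}
  component: {l}


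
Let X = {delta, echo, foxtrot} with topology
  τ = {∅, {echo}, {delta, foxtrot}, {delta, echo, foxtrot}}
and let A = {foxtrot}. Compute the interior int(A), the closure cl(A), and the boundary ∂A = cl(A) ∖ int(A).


int(A) = ∅, cl(A) = {delta, foxtrot}, ∂A = {delta, foxtrot}.

Closed sets in (X, τ) are complements of opens:
  closed(X, τ) = {∅, {echo}, {delta, foxtrot}, {delta, echo, foxtrot}}.
int(A) = ⋃ {U ∈ τ : U ⊆ A}. Opens contained in A: ∅.
Taking the union of these: int(A) = ∅.
cl(A) = ⋂ {C closed : A ⊆ C}. Closed sets containing A: {delta, foxtrot}, {delta, echo, foxtrot}.
Intersecting these: cl(A) = {delta, foxtrot}.
∂A = cl(A) ∖ int(A) = {delta, foxtrot} ∖ ∅ = {delta, foxtrot}.


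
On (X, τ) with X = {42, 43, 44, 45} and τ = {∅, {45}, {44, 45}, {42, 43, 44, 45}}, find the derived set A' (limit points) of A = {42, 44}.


A' = {42, 43}

For each x ∈ X, list the open sets U ∈ τ with x ∈ U, then check whether U ∩ (A ∖ {x}) ≠ ∅ for every such U.
  x = 42: opens ∋ x are {42, 43, 44, 45}; each meets A ∖ {42}, so x IS a limit point.
  x = 43: opens ∋ x are {42, 43, 44, 45}; each meets A ∖ {43}, so x IS a limit point.
  x = 44: open {44, 45} ∋ x has {44, 45} ∩ (A ∖ {44}) = ∅, so x is NOT a limit point.
  x = 45: open {45} ∋ x has {45} ∩ (A ∖ {45}) = ∅, so x is NOT a limit point.
Collecting: A' = {42, 43}.


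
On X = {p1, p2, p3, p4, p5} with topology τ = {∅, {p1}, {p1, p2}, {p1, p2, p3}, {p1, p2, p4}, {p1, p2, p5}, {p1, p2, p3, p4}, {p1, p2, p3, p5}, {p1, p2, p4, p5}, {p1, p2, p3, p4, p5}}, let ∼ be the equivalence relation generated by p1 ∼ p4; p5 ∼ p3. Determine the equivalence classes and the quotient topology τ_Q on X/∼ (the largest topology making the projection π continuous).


X/∼ = {[p1=p4], [p2], [p3=p5]}; |τ_Q| = 3.

Equivalence classes: [p1=p4], [p2], [p3=p5].
Quotient map π: X → X/∼ sends p1 ↦ [p1=p4], p2 ↦ [p2], p3 ↦ [p3=p5], p4 ↦ [p1=p4], p5 ↦ [p3=p5].
For each subset V ⊆ X/∼, compute π^{-1}(V) ⊆ X and check whether π^{-1}(V) ∈ τ. V is open in τ_Q iff π^{-1}(V) ∈ τ.
  V = {}: π^{-1}(V) = ∅ ∈ τ ✓.
  V = {[p1=p4]}: π^{-1}(V) = {p1, p4} ∉ τ ✗.
  V = {[p2]}: π^{-1}(V) = {p2} ∉ τ ✗.
  V = {[p1=p4], [p2]}: π^{-1}(V) = {p1, p2, p4} ∈ τ ✓.
  V = {[p3=p5]}: π^{-1}(V) = {p3, p5} ∉ τ ✗.
  V = {[p1=p4], [p3=p5]}: π^{-1}(V) = {p1, p3, p4, p5} ∉ τ ✗.
  V = {[p2], [p3=p5]}: π^{-1}(V) = {p2, p3, p5} ∉ τ ✗.
  V = {[p1=p4], [p2], [p3=p5]}: π^{-1}(V) = {p1, p2, p3, p4, p5} ∈ τ ✓.
Open sets in the quotient: τ_Q = {{}, {[p1=p4], [p2]}, {[p1=p4], [p2], [p3=p5]}} (3 elements).


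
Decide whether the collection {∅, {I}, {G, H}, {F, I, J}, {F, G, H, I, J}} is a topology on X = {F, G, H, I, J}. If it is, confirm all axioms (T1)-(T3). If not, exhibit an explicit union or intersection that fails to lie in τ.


τ is NOT a topology on X.

Axiom (T1): ∅ ∈ τ? Yes; X ∈ τ? Yes.
Axiom (T2/T3): check pairwise unions and intersections of members of τ.
Counterexample for (T2): {I} ∪ {G, H} = {G, H, I} ∉ τ. Therefore τ is NOT a topology.


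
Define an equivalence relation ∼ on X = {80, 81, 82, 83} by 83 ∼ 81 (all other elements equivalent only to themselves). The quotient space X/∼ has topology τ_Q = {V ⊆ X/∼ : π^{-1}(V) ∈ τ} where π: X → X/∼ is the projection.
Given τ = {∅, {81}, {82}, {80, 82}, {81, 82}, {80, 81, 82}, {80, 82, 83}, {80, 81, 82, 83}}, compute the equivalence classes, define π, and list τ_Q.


X/∼ = {[80], [81=83], [82]}; |τ_Q| = 4.

Equivalence classes: [80], [81=83], [82].
Quotient map π: X → X/∼ sends 80 ↦ [80], 81 ↦ [81=83], 82 ↦ [82], 83 ↦ [81=83].
For each subset V ⊆ X/∼, compute π^{-1}(V) ⊆ X and check whether π^{-1}(V) ∈ τ. V is open in τ_Q iff π^{-1}(V) ∈ τ.
  V = {}: π^{-1}(V) = ∅ ∈ τ ✓.
  V = {[80]}: π^{-1}(V) = {80} ∉ τ ✗.
  V = {[81=83]}: π^{-1}(V) = {81, 83} ∉ τ ✗.
  V = {[80], [81=83]}: π^{-1}(V) = {80, 81, 83} ∉ τ ✗.
  V = {[82]}: π^{-1}(V) = {82} ∈ τ ✓.
  V = {[80], [82]}: π^{-1}(V) = {80, 82} ∈ τ ✓.
  V = {[81=83], [82]}: π^{-1}(V) = {81, 82, 83} ∉ τ ✗.
  V = {[80], [81=83], [82]}: π^{-1}(V) = {80, 81, 82, 83} ∈ τ ✓.
Open sets in the quotient: τ_Q = {{}, {[82]}, {[80], [82]}, {[80], [81=83], [82]}} (4 elements).


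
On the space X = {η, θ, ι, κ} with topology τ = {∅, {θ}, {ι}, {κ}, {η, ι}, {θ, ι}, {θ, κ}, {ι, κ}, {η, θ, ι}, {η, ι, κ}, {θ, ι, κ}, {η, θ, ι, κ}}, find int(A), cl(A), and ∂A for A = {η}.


int(A) = ∅, cl(A) = {η}, ∂A = {η}.

Closed sets in (X, τ) are complements of opens:
  closed(X, τ) = {∅, {η}, {θ}, {κ}, {η, θ}, {η, ι}, {η, κ}, {θ, κ}, {η, θ, ι}, {η, θ, κ}, {η, ι, κ}, {η, θ, ι, κ}}.
int(A) = ⋃ {U ∈ τ : U ⊆ A}. Opens contained in A: ∅.
Taking the union of these: int(A) = ∅.
cl(A) = ⋂ {C closed : A ⊆ C}. Closed sets containing A: {η}, {η, θ}, {η, ι}, {η, κ}, {η, θ, ι}, {η, θ, κ}, {η, ι, κ}, {η, θ, ι, κ}.
Intersecting these: cl(A) = {η}.
∂A = cl(A) ∖ int(A) = {η} ∖ ∅ = {η}.


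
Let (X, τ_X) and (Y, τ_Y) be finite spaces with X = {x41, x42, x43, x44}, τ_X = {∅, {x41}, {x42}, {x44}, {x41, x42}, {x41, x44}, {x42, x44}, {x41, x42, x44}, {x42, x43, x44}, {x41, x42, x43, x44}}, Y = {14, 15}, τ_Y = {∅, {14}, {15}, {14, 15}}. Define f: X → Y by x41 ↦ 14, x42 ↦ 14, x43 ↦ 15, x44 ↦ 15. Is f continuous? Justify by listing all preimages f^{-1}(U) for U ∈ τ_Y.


f is NOT continuous.

Compute f^{-1}(U) for each U ∈ τ_Y:
  U = ∅: f^{-1}(U) = ∅ ∈ τ_X ✓.
  U = {14}: f^{-1}(U) = {x41, x42} ∈ τ_X ✓.
  U = {15}: f^{-1}(U) = {x43, x44} ∉ τ_X ✗.
  U = {14, 15}: f^{-1}(U) = {x41, x42, x43, x44} ∈ τ_X ✓.
Found U = {15} with f^{-1}(U) = {x43, x44} not in τ_X. Therefore f is NOT continuous.


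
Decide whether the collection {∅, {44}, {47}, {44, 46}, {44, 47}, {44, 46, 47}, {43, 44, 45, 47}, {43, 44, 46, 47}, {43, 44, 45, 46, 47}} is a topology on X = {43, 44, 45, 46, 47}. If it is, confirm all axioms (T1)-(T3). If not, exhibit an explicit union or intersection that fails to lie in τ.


τ is NOT a topology on X.

Axiom (T1): ∅ ∈ τ? Yes; X ∈ τ? Yes.
Axiom (T2/T3): check pairwise unions and intersections of members of τ.
Counterexample for (T3): {43, 44, 45, 47} ∩ {43, 44, 46, 47} = {43, 44, 47} ∉ τ. Therefore τ is NOT a topology.


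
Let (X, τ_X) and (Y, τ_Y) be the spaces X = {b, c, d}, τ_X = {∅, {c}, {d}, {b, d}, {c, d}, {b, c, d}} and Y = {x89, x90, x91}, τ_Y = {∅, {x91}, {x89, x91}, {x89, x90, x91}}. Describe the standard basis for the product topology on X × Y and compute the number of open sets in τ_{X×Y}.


Basis B = {∅ × ∅, {c} × {x91}, {d} × {x91}, {b, d} × {x91}, {c} × {x89, x91}, {c, d} × {x91}, {d} × {x89, x91}, {b, c, d} × {x91}, {c} × {x89, x90, x91}, {d} × {x89, x90, x91}, {b, d} × {x89, x91}, {c, d} × {x89, x91}, {b, d} × {x89, x90, x91}, {b, c, d} × {x89, x91}, {c, d} × {x89, x90, x91}, {b, c, d} × {x89, x90, x91}}; |τ_{X×Y}| = 40.

Enumerate products U × V with U ∈ τ_X, V ∈ τ_Y (deduplicated):
  ∅ × ∅ = {} (∅)
  {c} × {x91} = {(c,x91)}
  {d} × {x91} = {(d,x91)}
  {b, d} × {x91} = {(b,x91), (d,x91)}
  {c} × {x89, x91} = {(c,x89), (c,x91)}
  {c, d} × {x91} = {(c,x91), (d,x91)}
  {d} × {x89, x91} = {(d,x89), (d,x91)}
  {b, c, d} × {x91} = {(b,x91), (c,x91), (d,x91)}
  {c} × {x89, x90, x91} = {(c,x89), (c,x90), (c,x91)}
  {d} × {x89, x90, x91} = {(d,x89), (d,x90), (d,x91)}
  {b, d} × {x89, x91} = {(b,x89), (b,x91), (d,x89), (d,x91)}
  {c, d} × {x89, x91} = {(c,x89), (c,x91), (d,x89), (d,x91)}
  {b, d} × {x89, x90, x91} = {(b,x89), (b,x90), (b,x91), (d,x89), (d,x90), (d,x91)}
  {b, c, d} × {x89, x91} = {(b,x89), (b,x91), (c,x89), (c,x91), (d,x89), (d,x91)}
  {c, d} × {x89, x90, x91} = {(c,x89), (c,x90), (c,x91), (d,x89), (d,x90), (d,x91)}
  {b, c, d} × {x89, x90, x91} = {(b,x89), (b,x90), (b,x91), (c,x89), (c,x90), (c,x91), (d,x89), (d,x90), (d,x91)}
These 16 distinct sets form the basis B.
Close under arbitrary unions to get τ_{X×Y}; counting gives |τ_{X×Y}| = 40.


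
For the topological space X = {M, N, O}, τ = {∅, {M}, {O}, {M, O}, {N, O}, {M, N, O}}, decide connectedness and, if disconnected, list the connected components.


(X, τ) is disconnected; components = [{M}, {N, O}].

Find clopen sets (U ∈ τ with X ∖ U ∈ τ):
  U = ∅, X ∖ U = {M, N, O} — both open, so U is clopen.
  U = {M}, X ∖ U = {N, O} — both open, so U is clopen.
  U = {N, O}, X ∖ U = {M} — both open, so U is clopen.
  U = {M, N, O}, X ∖ U = ∅ — both open, so U is clopen.
Nontrivial clopen(s) exist: e.g. {M}. So (X, τ) is disconnected.
Compute connected components by grouping points that agree on all clopens:
  component: {M}
  component: {N, O}


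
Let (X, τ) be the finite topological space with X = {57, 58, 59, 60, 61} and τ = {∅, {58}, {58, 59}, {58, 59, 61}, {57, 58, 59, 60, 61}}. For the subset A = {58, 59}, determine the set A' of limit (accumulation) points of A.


A' = {57, 59, 60, 61}

For each x ∈ X, list the open sets U ∈ τ with x ∈ U, then check whether U ∩ (A ∖ {x}) ≠ ∅ for every such U.
  x = 57: opens ∋ x are {57, 58, 59, 60, 61}; each meets A ∖ {57}, so x IS a limit point.
  x = 58: open {58} ∋ x has {58} ∩ (A ∖ {58}) = ∅, so x is NOT a limit point.
  x = 59: opens ∋ x are {58, 59}, {58, 59, 61}, {57, 58, 59, 60, 61}; each meets A ∖ {59}, so x IS a limit point.
  x = 60: opens ∋ x are {57, 58, 59, 60, 61}; each meets A ∖ {60}, so x IS a limit point.
  x = 61: opens ∋ x are {58, 59, 61}, {57, 58, 59, 60, 61}; each meets A ∖ {61}, so x IS a limit point.
Collecting: A' = {57, 59, 60, 61}.


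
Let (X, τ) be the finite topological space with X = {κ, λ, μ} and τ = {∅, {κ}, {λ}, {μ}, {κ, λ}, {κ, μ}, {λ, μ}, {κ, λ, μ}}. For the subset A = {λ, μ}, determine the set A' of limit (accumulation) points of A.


A' = ∅

For each x ∈ X, list the open sets U ∈ τ with x ∈ U, then check whether U ∩ (A ∖ {x}) ≠ ∅ for every such U.
  x = κ: open {κ} ∋ x has {κ} ∩ (A ∖ {κ}) = ∅, so x is NOT a limit point.
  x = λ: open {λ} ∋ x has {λ} ∩ (A ∖ {λ}) = ∅, so x is NOT a limit point.
  x = μ: open {μ} ∋ x has {μ} ∩ (A ∖ {μ}) = ∅, so x is NOT a limit point.
Collecting: A' = ∅.


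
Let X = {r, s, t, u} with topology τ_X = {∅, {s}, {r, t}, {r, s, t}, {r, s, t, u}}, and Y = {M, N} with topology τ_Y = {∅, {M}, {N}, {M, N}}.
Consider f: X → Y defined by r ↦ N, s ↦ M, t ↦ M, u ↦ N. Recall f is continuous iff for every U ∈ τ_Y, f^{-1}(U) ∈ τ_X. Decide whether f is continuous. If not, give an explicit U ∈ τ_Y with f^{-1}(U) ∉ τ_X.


f is NOT continuous.

Compute f^{-1}(U) for each U ∈ τ_Y:
  U = ∅: f^{-1}(U) = ∅ ∈ τ_X ✓.
  U = {M}: f^{-1}(U) = {s, t} ∉ τ_X ✗.
  U = {N}: f^{-1}(U) = {r, u} ∉ τ_X ✗.
  U = {M, N}: f^{-1}(U) = {r, s, t, u} ∈ τ_X ✓.
Found U = {M} with f^{-1}(U) = {s, t} not in τ_X. Therefore f is NOT continuous.


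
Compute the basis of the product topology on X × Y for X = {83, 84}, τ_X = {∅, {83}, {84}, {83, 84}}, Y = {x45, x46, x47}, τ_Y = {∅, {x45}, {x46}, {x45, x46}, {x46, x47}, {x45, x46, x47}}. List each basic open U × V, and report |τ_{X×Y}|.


Basis B = {∅ × ∅, {83} × {x45}, {83} × {x46}, {84} × {x45}, {84} × {x46}, {83} × {x45, x46}, {83, 84} × {x45}, {83} × {x46, x47}, {83, 84} × {x46}, {84} × {x45, x46}, {84} × {x46, x47}, {83} × {x45, x46, x47}, {84} × {x45, x46, x47}, {83, 84} × {x45, x46}, {83, 84} × {x46, x47}, {83, 84} × {x45, x46, x47}}; |τ_{X×Y}| = 36.

Enumerate products U × V with U ∈ τ_X, V ∈ τ_Y (deduplicated):
  ∅ × ∅ = {} (∅)
  {83} × {x45} = {(83,x45)}
  {83} × {x46} = {(83,x46)}
  {84} × {x45} = {(84,x45)}
  {84} × {x46} = {(84,x46)}
  {83} × {x45, x46} = {(83,x45), (83,x46)}
  {83, 84} × {x45} = {(83,x45), (84,x45)}
  {83} × {x46, x47} = {(83,x46), (83,x47)}
  {83, 84} × {x46} = {(83,x46), (84,x46)}
  {84} × {x45, x46} = {(84,x45), (84,x46)}
  {84} × {x46, x47} = {(84,x46), (84,x47)}
  {83} × {x45, x46, x47} = {(83,x45), (83,x46), (83,x47)}
  {84} × {x45, x46, x47} = {(84,x45), (84,x46), (84,x47)}
  {83, 84} × {x45, x46} = {(83,x45), (83,x46), (84,x45), (84,x46)}
  {83, 84} × {x46, x47} = {(83,x46), (83,x47), (84,x46), (84,x47)}
  {83, 84} × {x45, x46, x47} = {(83,x45), (83,x46), (83,x47), (84,x45), (84,x46), (84,x47)}
These 16 distinct sets form the basis B.
Close under arbitrary unions to get τ_{X×Y}; counting gives |τ_{X×Y}| = 36.


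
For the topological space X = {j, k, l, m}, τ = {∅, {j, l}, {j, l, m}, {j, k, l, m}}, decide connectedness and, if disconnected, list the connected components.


(X, τ) is connected.

Find clopen sets (U ∈ τ with X ∖ U ∈ τ):
  U = ∅, X ∖ U = {j, k, l, m} — both open, so U is clopen.
  U = {j, k, l, m}, X ∖ U = ∅ — both open, so U is clopen.
Only trivial clopens (∅ and X) exist, so (X, τ) is connected.
Compute connected components by grouping points that agree on all clopens:
  component: {j, k, l, m}


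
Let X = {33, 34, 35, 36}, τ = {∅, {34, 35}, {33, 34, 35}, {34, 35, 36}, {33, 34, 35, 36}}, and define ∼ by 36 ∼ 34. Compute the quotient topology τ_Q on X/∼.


X/∼ = {[33], [34=36], [35]}; |τ_Q| = 3.

Equivalence classes: [33], [34=36], [35].
Quotient map π: X → X/∼ sends 33 ↦ [33], 34 ↦ [34=36], 35 ↦ [35], 36 ↦ [34=36].
For each subset V ⊆ X/∼, compute π^{-1}(V) ⊆ X and check whether π^{-1}(V) ∈ τ. V is open in τ_Q iff π^{-1}(V) ∈ τ.
  V = {}: π^{-1}(V) = ∅ ∈ τ ✓.
  V = {[33]}: π^{-1}(V) = {33} ∉ τ ✗.
  V = {[34=36]}: π^{-1}(V) = {34, 36} ∉ τ ✗.
  V = {[33], [34=36]}: π^{-1}(V) = {33, 34, 36} ∉ τ ✗.
  V = {[35]}: π^{-1}(V) = {35} ∉ τ ✗.
  V = {[33], [35]}: π^{-1}(V) = {33, 35} ∉ τ ✗.
  V = {[34=36], [35]}: π^{-1}(V) = {34, 35, 36} ∈ τ ✓.
  V = {[33], [34=36], [35]}: π^{-1}(V) = {33, 34, 35, 36} ∈ τ ✓.
Open sets in the quotient: τ_Q = {{}, {[34=36], [35]}, {[33], [34=36], [35]}} (3 elements).


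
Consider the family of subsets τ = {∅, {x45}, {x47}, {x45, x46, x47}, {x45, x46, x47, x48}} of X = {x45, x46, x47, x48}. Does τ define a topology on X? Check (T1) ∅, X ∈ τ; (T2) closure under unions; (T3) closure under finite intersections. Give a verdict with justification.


τ is NOT a topology on X.

Axiom (T1): ∅ ∈ τ? Yes; X ∈ τ? Yes.
Axiom (T2/T3): check pairwise unions and intersections of members of τ.
Counterexample for (T2): {x45} ∪ {x47} = {x45, x47} ∉ τ. Therefore τ is NOT a topology.


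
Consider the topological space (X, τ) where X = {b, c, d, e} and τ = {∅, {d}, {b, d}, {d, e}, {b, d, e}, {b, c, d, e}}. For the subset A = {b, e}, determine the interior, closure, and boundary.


int(A) = ∅, cl(A) = {b, c, e}, ∂A = {b, c, e}.

Closed sets in (X, τ) are complements of opens:
  closed(X, τ) = {∅, {c}, {b, c}, {c, e}, {b, c, e}, {b, c, d, e}}.
int(A) = ⋃ {U ∈ τ : U ⊆ A}. Opens contained in A: ∅.
Taking the union of these: int(A) = ∅.
cl(A) = ⋂ {C closed : A ⊆ C}. Closed sets containing A: {b, c, e}, {b, c, d, e}.
Intersecting these: cl(A) = {b, c, e}.
∂A = cl(A) ∖ int(A) = {b, c, e} ∖ ∅ = {b, c, e}.


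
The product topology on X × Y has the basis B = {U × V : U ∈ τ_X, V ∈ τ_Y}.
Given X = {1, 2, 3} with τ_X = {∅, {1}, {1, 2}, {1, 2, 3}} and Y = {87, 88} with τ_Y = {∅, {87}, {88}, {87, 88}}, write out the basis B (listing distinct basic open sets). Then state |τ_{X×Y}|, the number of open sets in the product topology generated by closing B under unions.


Basis B = {∅ × ∅, {1} × {87}, {1} × {88}, {1} × {87, 88}, {1, 2} × {87}, {1, 2} × {88}, {1, 2, 3} × {87}, {1, 2, 3} × {88}, {1, 2} × {87, 88}, {1, 2, 3} × {87, 88}}; |τ_{X×Y}| = 16.

Enumerate products U × V with U ∈ τ_X, V ∈ τ_Y (deduplicated):
  ∅ × ∅ = {} (∅)
  {1} × {87} = {(1,87)}
  {1} × {88} = {(1,88)}
  {1} × {87, 88} = {(1,87), (1,88)}
  {1, 2} × {87} = {(1,87), (2,87)}
  {1, 2} × {88} = {(1,88), (2,88)}
  {1, 2, 3} × {87} = {(1,87), (2,87), (3,87)}
  {1, 2, 3} × {88} = {(1,88), (2,88), (3,88)}
  {1, 2} × {87, 88} = {(1,87), (1,88), (2,87), (2,88)}
  {1, 2, 3} × {87, 88} = {(1,87), (1,88), (2,87), (2,88), (3,87), (3,88)}
These 10 distinct sets form the basis B.
Close under arbitrary unions to get τ_{X×Y}; counting gives |τ_{X×Y}| = 16.


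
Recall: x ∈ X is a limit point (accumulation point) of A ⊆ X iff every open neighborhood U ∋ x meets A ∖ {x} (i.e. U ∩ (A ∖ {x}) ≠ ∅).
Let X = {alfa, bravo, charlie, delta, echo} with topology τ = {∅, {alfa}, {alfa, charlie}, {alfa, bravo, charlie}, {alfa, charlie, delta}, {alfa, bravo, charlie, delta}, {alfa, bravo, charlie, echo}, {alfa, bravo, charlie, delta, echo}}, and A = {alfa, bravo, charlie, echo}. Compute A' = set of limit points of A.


A' = {bravo, charlie, delta, echo}

For each x ∈ X, list the open sets U ∈ τ with x ∈ U, then check whether U ∩ (A ∖ {x}) ≠ ∅ for every such U.
  x = alfa: open {alfa} ∋ x has {alfa} ∩ (A ∖ {alfa}) = ∅, so x is NOT a limit point.
  x = bravo: opens ∋ x are {alfa, bravo, charlie}, {alfa, bravo, charlie, delta}, {alfa, bravo, charlie, echo}, {alfa, bravo, charlie, delta, echo}; each meets A ∖ {bravo}, so x IS a limit point.
  x = charlie: opens ∋ x are {alfa, charlie}, {alfa, bravo, charlie}, {alfa, charlie, delta}, {alfa, bravo, charlie, delta}, {alfa, bravo, charlie, echo}, {alfa, bravo, charlie, delta, echo}; each meets A ∖ {charlie}, so x IS a limit point.
  x = delta: opens ∋ x are {alfa, charlie, delta}, {alfa, bravo, charlie, delta}, {alfa, bravo, charlie, delta, echo}; each meets A ∖ {delta}, so x IS a limit point.
  x = echo: opens ∋ x are {alfa, bravo, charlie, echo}, {alfa, bravo, charlie, delta, echo}; each meets A ∖ {echo}, so x IS a limit point.
Collecting: A' = {bravo, charlie, delta, echo}.


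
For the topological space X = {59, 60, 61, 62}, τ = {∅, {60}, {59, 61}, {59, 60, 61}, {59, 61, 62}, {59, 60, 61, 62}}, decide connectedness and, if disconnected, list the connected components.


(X, τ) is disconnected; components = [{60}, {59, 61, 62}].

Find clopen sets (U ∈ τ with X ∖ U ∈ τ):
  U = ∅, X ∖ U = {59, 60, 61, 62} — both open, so U is clopen.
  U = {60}, X ∖ U = {59, 61, 62} — both open, so U is clopen.
  U = {59, 61, 62}, X ∖ U = {60} — both open, so U is clopen.
  U = {59, 60, 61, 62}, X ∖ U = ∅ — both open, so U is clopen.
Nontrivial clopen(s) exist: e.g. {59, 61, 62}. So (X, τ) is disconnected.
Compute connected components by grouping points that agree on all clopens:
  component: {60}
  component: {59, 61, 62}


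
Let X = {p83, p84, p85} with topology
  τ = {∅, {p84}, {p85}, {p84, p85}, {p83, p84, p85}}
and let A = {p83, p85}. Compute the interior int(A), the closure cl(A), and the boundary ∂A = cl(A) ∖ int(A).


int(A) = {p85}, cl(A) = {p83, p85}, ∂A = {p83}.

Closed sets in (X, τ) are complements of opens:
  closed(X, τ) = {∅, {p83}, {p83, p84}, {p83, p85}, {p83, p84, p85}}.
int(A) = ⋃ {U ∈ τ : U ⊆ A}. Opens contained in A: ∅, {p85}.
Taking the union of these: int(A) = {p85}.
cl(A) = ⋂ {C closed : A ⊆ C}. Closed sets containing A: {p83, p85}, {p83, p84, p85}.
Intersecting these: cl(A) = {p83, p85}.
∂A = cl(A) ∖ int(A) = {p83, p85} ∖ {p85} = {p83}.


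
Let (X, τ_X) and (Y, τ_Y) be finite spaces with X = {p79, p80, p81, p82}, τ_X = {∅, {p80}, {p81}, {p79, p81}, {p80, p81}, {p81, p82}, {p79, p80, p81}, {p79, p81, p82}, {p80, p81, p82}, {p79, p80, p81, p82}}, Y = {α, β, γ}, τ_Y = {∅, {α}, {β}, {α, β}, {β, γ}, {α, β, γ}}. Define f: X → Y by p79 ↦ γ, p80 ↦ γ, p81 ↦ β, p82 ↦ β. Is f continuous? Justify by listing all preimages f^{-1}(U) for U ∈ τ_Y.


f IS continuous.

Compute f^{-1}(U) for each U ∈ τ_Y:
  U = ∅: f^{-1}(U) = ∅ ∈ τ_X ✓.
  U = {α}: f^{-1}(U) = ∅ ∈ τ_X ✓.
  U = {β}: f^{-1}(U) = {p81, p82} ∈ τ_X ✓.
  U = {α, β}: f^{-1}(U) = {p81, p82} ∈ τ_X ✓.
  U = {β, γ}: f^{-1}(U) = {p79, p80, p81, p82} ∈ τ_X ✓.
  U = {α, β, γ}: f^{-1}(U) = {p79, p80, p81, p82} ∈ τ_X ✓.
Every preimage lies in τ_X, so f IS continuous.


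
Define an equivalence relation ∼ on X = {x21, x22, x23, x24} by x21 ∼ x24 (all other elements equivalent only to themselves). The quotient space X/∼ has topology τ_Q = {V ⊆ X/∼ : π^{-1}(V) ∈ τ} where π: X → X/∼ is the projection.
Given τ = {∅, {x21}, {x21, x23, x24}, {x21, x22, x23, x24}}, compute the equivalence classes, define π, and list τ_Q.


X/∼ = {[x21=x24], [x22], [x23]}; |τ_Q| = 3.

Equivalence classes: [x21=x24], [x22], [x23].
Quotient map π: X → X/∼ sends x21 ↦ [x21=x24], x22 ↦ [x22], x23 ↦ [x23], x24 ↦ [x21=x24].
For each subset V ⊆ X/∼, compute π^{-1}(V) ⊆ X and check whether π^{-1}(V) ∈ τ. V is open in τ_Q iff π^{-1}(V) ∈ τ.
  V = {}: π^{-1}(V) = ∅ ∈ τ ✓.
  V = {[x21=x24]}: π^{-1}(V) = {x21, x24} ∉ τ ✗.
  V = {[x22]}: π^{-1}(V) = {x22} ∉ τ ✗.
  V = {[x21=x24], [x22]}: π^{-1}(V) = {x21, x22, x24} ∉ τ ✗.
  V = {[x23]}: π^{-1}(V) = {x23} ∉ τ ✗.
  V = {[x21=x24], [x23]}: π^{-1}(V) = {x21, x23, x24} ∈ τ ✓.
  V = {[x22], [x23]}: π^{-1}(V) = {x22, x23} ∉ τ ✗.
  V = {[x21=x24], [x22], [x23]}: π^{-1}(V) = {x21, x22, x23, x24} ∈ τ ✓.
Open sets in the quotient: τ_Q = {{}, {[x21=x24], [x23]}, {[x21=x24], [x22], [x23]}} (3 elements).


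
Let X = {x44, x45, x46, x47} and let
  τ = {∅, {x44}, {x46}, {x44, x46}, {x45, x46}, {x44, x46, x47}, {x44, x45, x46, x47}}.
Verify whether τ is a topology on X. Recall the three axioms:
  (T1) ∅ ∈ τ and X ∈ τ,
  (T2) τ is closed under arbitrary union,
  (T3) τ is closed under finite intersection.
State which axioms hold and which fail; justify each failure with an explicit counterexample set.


τ is NOT a topology on X.

Axiom (T1): ∅ ∈ τ? Yes; X ∈ τ? Yes.
Axiom (T2/T3): check pairwise unions and intersections of members of τ.
Counterexample for (T2): {x44} ∪ {x45, x46} = {x44, x45, x46} ∉ τ. Therefore τ is NOT a topology.


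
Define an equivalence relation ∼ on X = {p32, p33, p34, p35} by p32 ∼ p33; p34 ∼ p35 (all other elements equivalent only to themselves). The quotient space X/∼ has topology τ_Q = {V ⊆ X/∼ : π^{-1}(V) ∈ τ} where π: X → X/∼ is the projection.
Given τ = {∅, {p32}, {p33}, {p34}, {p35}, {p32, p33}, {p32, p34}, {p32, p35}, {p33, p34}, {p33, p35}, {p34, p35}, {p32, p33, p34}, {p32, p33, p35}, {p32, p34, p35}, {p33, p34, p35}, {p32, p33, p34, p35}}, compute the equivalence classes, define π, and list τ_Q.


X/∼ = {[p32=p33], [p34=p35]}; |τ_Q| = 4.

Equivalence classes: [p32=p33], [p34=p35].
Quotient map π: X → X/∼ sends p32 ↦ [p32=p33], p33 ↦ [p32=p33], p34 ↦ [p34=p35], p35 ↦ [p34=p35].
For each subset V ⊆ X/∼, compute π^{-1}(V) ⊆ X and check whether π^{-1}(V) ∈ τ. V is open in τ_Q iff π^{-1}(V) ∈ τ.
  V = {}: π^{-1}(V) = ∅ ∈ τ ✓.
  V = {[p32=p33]}: π^{-1}(V) = {p32, p33} ∈ τ ✓.
  V = {[p34=p35]}: π^{-1}(V) = {p34, p35} ∈ τ ✓.
  V = {[p32=p33], [p34=p35]}: π^{-1}(V) = {p32, p33, p34, p35} ∈ τ ✓.
Open sets in the quotient: τ_Q = {{}, {[p32=p33]}, {[p34=p35]}, {[p32=p33], [p34=p35]}} (4 elements).


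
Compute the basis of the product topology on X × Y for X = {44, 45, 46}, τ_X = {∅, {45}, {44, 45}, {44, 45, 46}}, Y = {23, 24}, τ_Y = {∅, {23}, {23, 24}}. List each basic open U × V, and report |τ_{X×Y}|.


Basis B = {∅ × ∅, {45} × {23}, {44, 45} × {23}, {45} × {23, 24}, {44, 45, 46} × {23}, {44, 45} × {23, 24}, {44, 45, 46} × {23, 24}}; |τ_{X×Y}| = 10.

Enumerate products U × V with U ∈ τ_X, V ∈ τ_Y (deduplicated):
  ∅ × ∅ = {} (∅)
  {45} × {23} = {(45,23)}
  {44, 45} × {23} = {(44,23), (45,23)}
  {45} × {23, 24} = {(45,23), (45,24)}
  {44, 45, 46} × {23} = {(44,23), (45,23), (46,23)}
  {44, 45} × {23, 24} = {(44,23), (44,24), (45,23), (45,24)}
  {44, 45, 46} × {23, 24} = {(44,23), (44,24), (45,23), (45,24), (46,23), (46,24)}
These 7 distinct sets form the basis B.
Close under arbitrary unions to get τ_{X×Y}; counting gives |τ_{X×Y}| = 10.


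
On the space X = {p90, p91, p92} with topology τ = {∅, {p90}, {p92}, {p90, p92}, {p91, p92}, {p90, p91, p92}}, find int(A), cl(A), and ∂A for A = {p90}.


int(A) = {p90}, cl(A) = {p90}, ∂A = ∅.

Closed sets in (X, τ) are complements of opens:
  closed(X, τ) = {∅, {p90}, {p91}, {p90, p91}, {p91, p92}, {p90, p91, p92}}.
int(A) = ⋃ {U ∈ τ : U ⊆ A}. Opens contained in A: ∅, {p90}.
Taking the union of these: int(A) = {p90}.
cl(A) = ⋂ {C closed : A ⊆ C}. Closed sets containing A: {p90}, {p90, p91}, {p90, p91, p92}.
Intersecting these: cl(A) = {p90}.
∂A = cl(A) ∖ int(A) = {p90} ∖ {p90} = ∅.


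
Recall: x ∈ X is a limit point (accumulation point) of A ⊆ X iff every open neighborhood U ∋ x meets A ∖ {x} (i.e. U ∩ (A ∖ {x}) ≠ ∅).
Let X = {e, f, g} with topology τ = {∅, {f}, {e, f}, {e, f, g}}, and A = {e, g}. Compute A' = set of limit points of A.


A' = {g}

For each x ∈ X, list the open sets U ∈ τ with x ∈ U, then check whether U ∩ (A ∖ {x}) ≠ ∅ for every such U.
  x = e: open {e, f} ∋ x has {e, f} ∩ (A ∖ {e}) = ∅, so x is NOT a limit point.
  x = f: open {f} ∋ x has {f} ∩ (A ∖ {f}) = ∅, so x is NOT a limit point.
  x = g: opens ∋ x are {e, f, g}; each meets A ∖ {g}, so x IS a limit point.
Collecting: A' = {g}.


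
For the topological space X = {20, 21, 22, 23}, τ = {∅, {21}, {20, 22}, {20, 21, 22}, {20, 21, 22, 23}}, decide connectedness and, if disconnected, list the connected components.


(X, τ) is connected.

Find clopen sets (U ∈ τ with X ∖ U ∈ τ):
  U = ∅, X ∖ U = {20, 21, 22, 23} — both open, so U is clopen.
  U = {20, 21, 22, 23}, X ∖ U = ∅ — both open, so U is clopen.
Only trivial clopens (∅ and X) exist, so (X, τ) is connected.
Compute connected components by grouping points that agree on all clopens:
  component: {20, 21, 22, 23}


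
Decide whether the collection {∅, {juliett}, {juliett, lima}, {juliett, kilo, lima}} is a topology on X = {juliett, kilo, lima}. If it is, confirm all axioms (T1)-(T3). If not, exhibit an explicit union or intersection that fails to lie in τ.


τ IS a topology on X.

Axiom (T1): ∅ ∈ τ? Yes; X ∈ τ? Yes.
Axiom (T2/T3): check pairwise unions and intersections of members of τ.
All pairwise intersections and unions checked — each lies in τ. Therefore τ satisfies (T1), (T2), (T3): it IS a topology on X.


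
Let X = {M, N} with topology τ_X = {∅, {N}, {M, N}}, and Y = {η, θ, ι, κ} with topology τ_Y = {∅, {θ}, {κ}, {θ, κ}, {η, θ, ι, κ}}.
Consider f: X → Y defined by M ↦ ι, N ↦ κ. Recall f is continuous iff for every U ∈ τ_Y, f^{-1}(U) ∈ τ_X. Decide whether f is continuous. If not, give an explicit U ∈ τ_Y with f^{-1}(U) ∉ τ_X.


f IS continuous.

Compute f^{-1}(U) for each U ∈ τ_Y:
  U = ∅: f^{-1}(U) = ∅ ∈ τ_X ✓.
  U = {θ}: f^{-1}(U) = ∅ ∈ τ_X ✓.
  U = {κ}: f^{-1}(U) = {N} ∈ τ_X ✓.
  U = {θ, κ}: f^{-1}(U) = {N} ∈ τ_X ✓.
  U = {η, θ, ι, κ}: f^{-1}(U) = {M, N} ∈ τ_X ✓.
Every preimage lies in τ_X, so f IS continuous.


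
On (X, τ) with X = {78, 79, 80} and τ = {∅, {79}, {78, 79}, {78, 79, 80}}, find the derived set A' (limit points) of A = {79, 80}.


A' = {78, 80}

For each x ∈ X, list the open sets U ∈ τ with x ∈ U, then check whether U ∩ (A ∖ {x}) ≠ ∅ for every such U.
  x = 78: opens ∋ x are {78, 79}, {78, 79, 80}; each meets A ∖ {78}, so x IS a limit point.
  x = 79: open {79} ∋ x has {79} ∩ (A ∖ {79}) = ∅, so x is NOT a limit point.
  x = 80: opens ∋ x are {78, 79, 80}; each meets A ∖ {80}, so x IS a limit point.
Collecting: A' = {78, 80}.


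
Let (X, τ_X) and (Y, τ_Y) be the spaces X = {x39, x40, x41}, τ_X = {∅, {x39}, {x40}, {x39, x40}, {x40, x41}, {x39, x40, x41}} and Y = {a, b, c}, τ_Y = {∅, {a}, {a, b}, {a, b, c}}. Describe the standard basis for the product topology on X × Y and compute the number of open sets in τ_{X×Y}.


Basis B = {∅ × ∅, {x39} × {a}, {x40} × {a}, {x39} × {a, b}, {x39, x40} × {a}, {x40} × {a, b}, {x40, x41} × {a}, {x39} × {a, b, c}, {x39, x40, x41} × {a}, {x40} × {a, b, c}, {x39, x40} × {a, b}, {x40, x41} × {a, b}, {x39, x40} × {a, b, c}, {x39, x40, x41} × {a, b}, {x40, x41} × {a, b, c}, {x39, x40, x41} × {a, b, c}}; |τ_{X×Y}| = 40.

Enumerate products U × V with U ∈ τ_X, V ∈ τ_Y (deduplicated):
  ∅ × ∅ = {} (∅)
  {x39} × {a} = {(x39,a)}
  {x40} × {a} = {(x40,a)}
  {x39} × {a, b} = {(x39,a), (x39,b)}
  {x39, x40} × {a} = {(x39,a), (x40,a)}
  {x40} × {a, b} = {(x40,a), (x40,b)}
  {x40, x41} × {a} = {(x40,a), (x41,a)}
  {x39} × {a, b, c} = {(x39,a), (x39,b), (x39,c)}
  {x39, x40, x41} × {a} = {(x39,a), (x40,a), (x41,a)}
  {x40} × {a, b, c} = {(x40,a), (x40,b), (x40,c)}
  {x39, x40} × {a, b} = {(x39,a), (x39,b), (x40,a), (x40,b)}
  {x40, x41} × {a, b} = {(x40,a), (x40,b), (x41,a), (x41,b)}
  {x39, x40} × {a, b, c} = {(x39,a), (x39,b), (x39,c), (x40,a), (x40,b), (x40,c)}
  {x39, x40, x41} × {a, b} = {(x39,a), (x39,b), (x40,a), (x40,b), (x41,a), (x41,b)}
  {x40, x41} × {a, b, c} = {(x40,a), (x40,b), (x40,c), (x41,a), (x41,b), (x41,c)}
  {x39, x40, x41} × {a, b, c} = {(x39,a), (x39,b), (x39,c), (x40,a), (x40,b), (x40,c), (x41,a), (x41,b), (x41,c)}
These 16 distinct sets form the basis B.
Close under arbitrary unions to get τ_{X×Y}; counting gives |τ_{X×Y}| = 40.


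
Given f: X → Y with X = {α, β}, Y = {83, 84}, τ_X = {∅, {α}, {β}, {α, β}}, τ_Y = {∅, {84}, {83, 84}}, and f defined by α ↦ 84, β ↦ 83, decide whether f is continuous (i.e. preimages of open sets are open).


f IS continuous.

Compute f^{-1}(U) for each U ∈ τ_Y:
  U = ∅: f^{-1}(U) = ∅ ∈ τ_X ✓.
  U = {84}: f^{-1}(U) = {α} ∈ τ_X ✓.
  U = {83, 84}: f^{-1}(U) = {α, β} ∈ τ_X ✓.
Every preimage lies in τ_X, so f IS continuous.


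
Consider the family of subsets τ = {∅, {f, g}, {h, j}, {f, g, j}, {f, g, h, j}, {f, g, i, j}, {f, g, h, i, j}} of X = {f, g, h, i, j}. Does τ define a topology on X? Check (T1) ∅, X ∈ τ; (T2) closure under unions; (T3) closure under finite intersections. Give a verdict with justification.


τ is NOT a topology on X.

Axiom (T1): ∅ ∈ τ? Yes; X ∈ τ? Yes.
Axiom (T2/T3): check pairwise unions and intersections of members of τ.
Counterexample for (T3): {h, j} ∩ {f, g, j} = {j} ∉ τ. Therefore τ is NOT a topology.


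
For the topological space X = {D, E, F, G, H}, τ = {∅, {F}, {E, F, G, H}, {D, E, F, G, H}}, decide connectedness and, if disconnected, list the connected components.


(X, τ) is connected.

Find clopen sets (U ∈ τ with X ∖ U ∈ τ):
  U = ∅, X ∖ U = {D, E, F, G, H} — both open, so U is clopen.
  U = {D, E, F, G, H}, X ∖ U = ∅ — both open, so U is clopen.
Only trivial clopens (∅ and X) exist, so (X, τ) is connected.
Compute connected components by grouping points that agree on all clopens:
  component: {D, E, F, G, H}


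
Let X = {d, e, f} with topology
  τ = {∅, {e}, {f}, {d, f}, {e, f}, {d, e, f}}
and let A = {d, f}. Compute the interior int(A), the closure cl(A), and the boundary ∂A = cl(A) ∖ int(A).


int(A) = {d, f}, cl(A) = {d, f}, ∂A = ∅.

Closed sets in (X, τ) are complements of opens:
  closed(X, τ) = {∅, {d}, {e}, {d, e}, {d, f}, {d, e, f}}.
int(A) = ⋃ {U ∈ τ : U ⊆ A}. Opens contained in A: ∅, {f}, {d, f}.
Taking the union of these: int(A) = {d, f}.
cl(A) = ⋂ {C closed : A ⊆ C}. Closed sets containing A: {d, f}, {d, e, f}.
Intersecting these: cl(A) = {d, f}.
∂A = cl(A) ∖ int(A) = {d, f} ∖ {d, f} = ∅.


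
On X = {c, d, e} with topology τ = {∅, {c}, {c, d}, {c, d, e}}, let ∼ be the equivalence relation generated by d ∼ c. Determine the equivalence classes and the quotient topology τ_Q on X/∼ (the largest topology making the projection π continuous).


X/∼ = {[c=d], [e]}; |τ_Q| = 3.

Equivalence classes: [c=d], [e].
Quotient map π: X → X/∼ sends c ↦ [c=d], d ↦ [c=d], e ↦ [e].
For each subset V ⊆ X/∼, compute π^{-1}(V) ⊆ X and check whether π^{-1}(V) ∈ τ. V is open in τ_Q iff π^{-1}(V) ∈ τ.
  V = {}: π^{-1}(V) = ∅ ∈ τ ✓.
  V = {[c=d]}: π^{-1}(V) = {c, d} ∈ τ ✓.
  V = {[e]}: π^{-1}(V) = {e} ∉ τ ✗.
  V = {[c=d], [e]}: π^{-1}(V) = {c, d, e} ∈ τ ✓.
Open sets in the quotient: τ_Q = {{}, {[c=d]}, {[c=d], [e]}} (3 elements).


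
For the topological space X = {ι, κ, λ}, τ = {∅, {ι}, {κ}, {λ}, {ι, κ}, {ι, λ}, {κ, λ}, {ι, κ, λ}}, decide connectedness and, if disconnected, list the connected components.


(X, τ) is disconnected; components = [{ι}, {κ}, {λ}].

Find clopen sets (U ∈ τ with X ∖ U ∈ τ):
  U = ∅, X ∖ U = {ι, κ, λ} — both open, so U is clopen.
  U = {ι}, X ∖ U = {κ, λ} — both open, so U is clopen.
  U = {κ}, X ∖ U = {ι, λ} — both open, so U is clopen.
  U = {λ}, X ∖ U = {ι, κ} — both open, so U is clopen.
  U = {ι, κ}, X ∖ U = {λ} — both open, so U is clopen.
  U = {ι, λ}, X ∖ U = {κ} — both open, so U is clopen.
  U = {κ, λ}, X ∖ U = {ι} — both open, so U is clopen.
  U = {ι, κ, λ}, X ∖ U = ∅ — both open, so U is clopen.
Nontrivial clopen(s) exist: e.g. {ι, κ}. So (X, τ) is disconnected.
Compute connected components by grouping points that agree on all clopens:
  component: {ι}
  component: {κ}
  component: {λ}


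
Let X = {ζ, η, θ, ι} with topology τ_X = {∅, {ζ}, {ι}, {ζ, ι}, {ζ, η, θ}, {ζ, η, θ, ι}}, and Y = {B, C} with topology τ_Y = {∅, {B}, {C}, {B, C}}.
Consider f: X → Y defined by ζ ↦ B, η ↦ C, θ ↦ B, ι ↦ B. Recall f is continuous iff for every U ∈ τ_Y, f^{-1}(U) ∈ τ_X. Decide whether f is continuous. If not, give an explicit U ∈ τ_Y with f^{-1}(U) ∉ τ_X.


f is NOT continuous.

Compute f^{-1}(U) for each U ∈ τ_Y:
  U = ∅: f^{-1}(U) = ∅ ∈ τ_X ✓.
  U = {B}: f^{-1}(U) = {ζ, θ, ι} ∉ τ_X ✗.
  U = {C}: f^{-1}(U) = {η} ∉ τ_X ✗.
  U = {B, C}: f^{-1}(U) = {ζ, η, θ, ι} ∈ τ_X ✓.
Found U = {B} with f^{-1}(U) = {ζ, θ, ι} not in τ_X. Therefore f is NOT continuous.
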